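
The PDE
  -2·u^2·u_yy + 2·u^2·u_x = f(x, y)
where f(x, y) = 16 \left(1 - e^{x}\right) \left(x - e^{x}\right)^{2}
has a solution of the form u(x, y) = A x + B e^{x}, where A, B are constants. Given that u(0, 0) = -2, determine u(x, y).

Substitute the ansatz u = A x + B e^{x} into the left-hand side.
Derivatives of the ansatz:
  u_yy = 0
  u_x = A + B e^{x}
Term by term:
  -2·u^2·u_yy = 0
  2·u^2·u_x = 2 A^{3} x^{2} + 2 A^{2} B x^{2} e^{x} + 4 A^{2} B x e^{x} + 4 A B^{2} x e^{2 x} + 2 A B^{2} e^{2 x} + 2 B^{3} e^{3 x}
So the left-hand side equals
  2 A^{3} x^{2} + 2 A^{2} B x^{2} e^{x} + 4 A^{2} B x e^{x} + 4 A B^{2} x e^{2 x} + 2 A B^{2} e^{2 x} + 2 B^{3} e^{3 x}
This must equal f(x, y) identically; expanded, f = - 16 x^{2} e^{x} + 16 x^{2} + 32 x e^{2 x} - 32 x e^{x} - 16 e^{3 x} + 16 e^{2 x}.
Matching coefficients of the independent functions:
  [x^{2}]:  2 A^{3} = 16
  [x e^{x}]:  4 A^{2} B = -32
  [x e^{2 x}]:  4 A B^{2} = 32
  [x^{2} e^{x}]:  2 A^{2} B = -16
  [e^{2 x}]:  2 A B^{2} = 16
  [e^{3 x}]:  2 B^{3} = -16
Solving: A = 2, B = -2.
Check against the point condition:
  u(0, 0) = -2  ⟹  B = -2  ✓
Hence u(x, y) = 2 x - 2 e^{x}.

Answer: u(x, y) = 2 x - 2 e^{x}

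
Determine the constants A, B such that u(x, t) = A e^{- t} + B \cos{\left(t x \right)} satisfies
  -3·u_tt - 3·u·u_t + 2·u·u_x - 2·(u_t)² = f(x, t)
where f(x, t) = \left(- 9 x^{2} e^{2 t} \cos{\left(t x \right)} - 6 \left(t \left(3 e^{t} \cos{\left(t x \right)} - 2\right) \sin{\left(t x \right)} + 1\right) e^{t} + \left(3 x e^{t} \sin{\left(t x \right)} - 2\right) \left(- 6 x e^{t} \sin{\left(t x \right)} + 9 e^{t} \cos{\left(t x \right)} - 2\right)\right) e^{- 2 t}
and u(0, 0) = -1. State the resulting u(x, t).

Substitute the ansatz u = A e^{- t} + B \cos{\left(t x \right)} into the left-hand side.
Derivatives of the ansatz:
  u_tt = A e^{- t} - B x^{2} \cos{\left(t x \right)}
  u_t = - A e^{- t} - B x \sin{\left(t x \right)}
  u_x = - B t \sin{\left(t x \right)}
Term by term:
  -3·u_tt = - 3 A e^{- t} + 3 B x^{2} \cos{\left(t x \right)}
  -3·u·u_t = 3 A^{2} e^{- 2 t} + 3 A B x e^{- t} \sin{\left(t x \right)} + 3 A B e^{- t} \cos{\left(t x \right)} + 3 B^{2} x \sin{\left(t x \right)} \cos{\left(t x \right)}
  2·u·u_x = - 2 A B t e^{- t} \sin{\left(t x \right)} - 2 B^{2} t \sin{\left(t x \right)} \cos{\left(t x \right)}
  -2·(u_t)² = - 2 A^{2} e^{- 2 t} - 4 A B x e^{- t} \sin{\left(t x \right)} - 2 B^{2} x^{2} \sin^{2}{\left(t x \right)}
So the left-hand side equals
  A^{2} e^{- 2 t} - 2 A B t e^{- t} \sin{\left(t x \right)} - A B x e^{- t} \sin{\left(t x \right)} + 3 A B e^{- t} \cos{\left(t x \right)} - 3 A e^{- t} - 2 B^{2} t \sin{\left(t x \right)} \cos{\left(t x \right)} - 2 B^{2} x^{2} \sin^{2}{\left(t x \right)} + 3 B^{2} x \sin{\left(t x \right)} \cos{\left(t x \right)} + 3 B x^{2} \cos{\left(t x \right)}
This must equal f(x, t) identically; expanded, f = - 18 t \sin{\left(t x \right)} \cos{\left(t x \right)} + 12 t e^{- t} \sin{\left(t x \right)} - 18 x^{2} \sin^{2}{\left(t x \right)} - 9 x^{2} \cos{\left(t x \right)} + 27 x \sin{\left(t x \right)} \cos{\left(t x \right)} + 6 x e^{- t} \sin{\left(t x \right)} - 18 e^{- t} \cos{\left(t x \right)} - 6 e^{- t} + 4 e^{- 2 t}.
Matching coefficients of the independent functions:
  [x^{2} \sin^{2}{\left(t x \right)}, t \sin{\left(t x \right)} \cos{\left(t x \right)}]:  - 2 B^{2} = -18
  [x^{2} \cos{\left(t x \right)}]:  3 B = -9
  [e^{- t} \cos{\left(t x \right)}]:  3 A B = -18
  [t e^{- t} \sin{\left(t x \right)}]:  - 2 A B = 12
  [x e^{- t} \sin{\left(t x \right)}]:  - A B = 6
  [x \sin{\left(t x \right)} \cos{\left(t x \right)}]:  3 B^{2} = 27
  [e^{- 2 t}]:  A^{2} = 4
  [e^{- t}]:  - 3 A = -6
Solving: A = 2, B = -3.
Check against the point condition:
  u(0, 0) = -1  ⟹  A + B = -1  ✓
Hence u(x, t) = - 3 \cos{\left(t x \right)} + 2 e^{- t}.

Answer: u(x, t) = - 3 \cos{\left(t x \right)} + 2 e^{- t}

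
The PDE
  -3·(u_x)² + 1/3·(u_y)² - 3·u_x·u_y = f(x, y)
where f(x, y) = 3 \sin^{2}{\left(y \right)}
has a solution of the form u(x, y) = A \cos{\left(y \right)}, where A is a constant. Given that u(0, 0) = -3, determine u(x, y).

Substitute the ansatz u = A \cos{\left(y \right)} into the left-hand side.
Derivatives of the ansatz:
  u_x = 0
  u_y = - A \sin{\left(y \right)}
Term by term:
  -3·(u_x)² = 0
  1/3·(u_y)² = \frac{A^{2} \sin^{2}{\left(y \right)}}{3}
  -3·u_x·u_y = 0
So the left-hand side equals
  \frac{A^{2} \sin^{2}{\left(y \right)}}{3}
This must equal f(x, y) = 3 \sin^{2}{\left(y \right)} identically.
Matching coefficients of the independent functions:
  [\sin^{2}{\left(y \right)}]:  \frac{A^{2}}{3} = 3
These equations allow (A) = (-3) or (3).
Impose the point condition(s):
  u(0, 0) = -3  ⟹  A = -3
Only A = -3 satisfies everything.
Hence u(x, y) = - 3 \cos{\left(y \right)}.

Answer: u(x, y) = - 3 \cos{\left(y \right)}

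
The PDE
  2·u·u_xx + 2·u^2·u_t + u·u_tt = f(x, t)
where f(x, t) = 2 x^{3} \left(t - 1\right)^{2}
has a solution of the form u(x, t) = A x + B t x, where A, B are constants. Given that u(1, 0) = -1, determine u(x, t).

Answer: u(x, t) = t x - x

Derivation:
Substitute the ansatz u = A x + B t x into the left-hand side.
Derivatives of the ansatz:
  u_xx = 0
  u_t = B x
  u_tt = 0
Term by term:
  2·u·u_xx = 0
  2·u^2·u_t = 2 A^{2} B x^{3} + 4 A B^{2} t x^{3} + 2 B^{3} t^{2} x^{3}
  u·u_tt = 0
So the left-hand side equals
  2 A^{2} B x^{3} + 4 A B^{2} t x^{3} + 2 B^{3} t^{2} x^{3}
This must equal f(x, t) identically; expanded, f = 2 t^{2} x^{3} - 4 t x^{3} + 2 x^{3}.
Matching coefficients of the independent functions:
  [x^{3}]:  2 A^{2} B = 2
  [t x^{3}]:  4 A B^{2} = -4
  [t^{2} x^{3}]:  2 B^{3} = 2
Solving: A = -1, B = 1.
Check against the point condition:
  u(1, 0) = -1  ⟹  A = -1  ✓
Hence u(x, t) = t x - x.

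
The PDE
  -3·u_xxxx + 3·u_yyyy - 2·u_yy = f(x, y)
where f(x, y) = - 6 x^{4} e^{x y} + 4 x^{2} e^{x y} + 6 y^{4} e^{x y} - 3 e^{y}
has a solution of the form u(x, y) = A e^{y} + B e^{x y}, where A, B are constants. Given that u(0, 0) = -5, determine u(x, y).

Substitute the ansatz u = A e^{y} + B e^{x y} into the left-hand side.
Derivatives of the ansatz:
  u_xxxx = B y^{4} e^{x y}
  u_yyyy = A e^{y} + B x^{4} e^{x y}
  u_yy = A e^{y} + B x^{2} e^{x y}
Term by term:
  -3·u_xxxx = - 3 B y^{4} e^{x y}
  3·u_yyyy = 3 A e^{y} + 3 B x^{4} e^{x y}
  -2·u_yy = - 2 A e^{y} - 2 B x^{2} e^{x y}
So the left-hand side equals
  A e^{y} + 3 B x^{4} e^{x y} - 2 B x^{2} e^{x y} - 3 B y^{4} e^{x y}
This must equal f(x, y) = - 6 x^{4} e^{x y} + 4 x^{2} e^{x y} + 6 y^{4} e^{x y} - 3 e^{y} identically.
Matching coefficients of the independent functions:
  [x^{2} e^{x y}]:  - 2 B = 4
  [x^{4} e^{x y}]:  3 B = -6
  [y^{4} e^{x y}]:  - 3 B = 6
  [e^{y}]:  A = -3
Solving: A = -3, B = -2.
Check against the point condition:
  u(0, 0) = -5  ⟹  A + B = -5  ✓
Hence u(x, y) = - 3 e^{y} - 2 e^{x y}.

Answer: u(x, y) = - 3 e^{y} - 2 e^{x y}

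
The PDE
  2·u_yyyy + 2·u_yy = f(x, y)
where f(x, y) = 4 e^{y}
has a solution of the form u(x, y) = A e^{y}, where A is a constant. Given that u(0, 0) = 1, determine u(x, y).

Answer: u(x, y) = e^{y}

Derivation:
Substitute the ansatz u = A e^{y} into the left-hand side.
Derivatives of the ansatz:
  u_yyyy = A e^{y}
  u_yy = A e^{y}
Term by term:
  2·u_yyyy = 2 A e^{y}
  2·u_yy = 2 A e^{y}
So the left-hand side equals
  4 A e^{y}
This must equal f(x, y) = 4 e^{y} identically.
Matching coefficients of the independent functions:
  [e^{y}]:  4 A = 4
Solving: A = 1.
Check against the point condition:
  u(0, 0) = 1  ⟹  A = 1  ✓
Hence u(x, y) = e^{y}.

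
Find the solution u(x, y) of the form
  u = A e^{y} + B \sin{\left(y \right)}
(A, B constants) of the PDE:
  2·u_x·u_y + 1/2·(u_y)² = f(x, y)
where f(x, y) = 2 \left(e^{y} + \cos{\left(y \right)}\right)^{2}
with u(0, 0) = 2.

Substitute the ansatz u = A e^{y} + B \sin{\left(y \right)} into the left-hand side.
Derivatives of the ansatz:
  u_x = 0
  u_y = A e^{y} + B \cos{\left(y \right)}
Term by term:
  2·u_x·u_y = 0
  1/2·(u_y)² = \frac{A^{2} e^{2 y}}{2} + A B e^{y} \cos{\left(y \right)} + \frac{B^{2} \cos^{2}{\left(y \right)}}{2}
So the left-hand side equals
  \frac{A^{2} e^{2 y}}{2} + A B e^{y} \cos{\left(y \right)} + \frac{B^{2} \cos^{2}{\left(y \right)}}{2}
This must equal f(x, y) identically; expanded, f = 2 e^{2 y} + 4 e^{y} \cos{\left(y \right)} + 2 \cos^{2}{\left(y \right)}.
Matching coefficients of the independent functions:
  [e^{y} \cos{\left(y \right)}]:  A B = 4
  [e^{2 y}]:  \frac{A^{2}}{2} = 2
  [\cos^{2}{\left(y \right)}]:  \frac{B^{2}}{2} = 2
These equations allow (A, B) = (-2, -2) or (2, 2).
Impose the point condition(s):
  u(0, 0) = 2  ⟹  A = 2
Only A = 2, B = 2 satisfies everything.
Hence u(x, y) = 2 e^{y} + 2 \sin{\left(y \right)}.

Answer: u(x, y) = 2 e^{y} + 2 \sin{\left(y \right)}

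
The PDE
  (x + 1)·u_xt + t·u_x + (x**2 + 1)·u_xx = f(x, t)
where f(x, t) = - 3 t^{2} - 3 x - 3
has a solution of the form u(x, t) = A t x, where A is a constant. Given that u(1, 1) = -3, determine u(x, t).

Substitute the ansatz u = A t x into the left-hand side.
Derivatives of the ansatz:
  u_xt = A
  u_x = A t
  u_xx = 0
Term by term:
  (x + 1)·u_xt = A x + A
  t·u_x = A t^{2}
  (x**2 + 1)·u_xx = 0
So the left-hand side equals
  A t^{2} + A x + A
This must equal f(x, t) = - 3 t^{2} - 3 x - 3 identically.
Matching coefficients of the independent functions:
  [constant term, t^{2}, x]:  A = -3
Solving: A = -3.
Check against the point condition:
  u(1, 1) = -3  ⟹  A = -3  ✓
Hence u(x, t) = - 3 t x.

Answer: u(x, t) = - 3 t x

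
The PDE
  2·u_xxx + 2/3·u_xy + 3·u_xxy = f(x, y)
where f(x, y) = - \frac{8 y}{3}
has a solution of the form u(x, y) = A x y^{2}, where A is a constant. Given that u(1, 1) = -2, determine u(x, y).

Substitute the ansatz u = A x y^{2} into the left-hand side.
Derivatives of the ansatz:
  u_xxx = 0
  u_xy = 2 A y
  u_xxy = 0
Term by term:
  2·u_xxx = 0
  2/3·u_xy = \frac{4 A y}{3}
  3·u_xxy = 0
So the left-hand side equals
  \frac{4 A y}{3}
This must equal f(x, y) = - \frac{8 y}{3} identically.
Matching coefficients of the independent functions:
  [y]:  \frac{4 A}{3} = - \frac{8}{3}
Solving: A = -2.
Check against the point condition:
  u(1, 1) = -2  ⟹  A = -2  ✓
Hence u(x, y) = - 2 x y^{2}.

Answer: u(x, y) = - 2 x y^{2}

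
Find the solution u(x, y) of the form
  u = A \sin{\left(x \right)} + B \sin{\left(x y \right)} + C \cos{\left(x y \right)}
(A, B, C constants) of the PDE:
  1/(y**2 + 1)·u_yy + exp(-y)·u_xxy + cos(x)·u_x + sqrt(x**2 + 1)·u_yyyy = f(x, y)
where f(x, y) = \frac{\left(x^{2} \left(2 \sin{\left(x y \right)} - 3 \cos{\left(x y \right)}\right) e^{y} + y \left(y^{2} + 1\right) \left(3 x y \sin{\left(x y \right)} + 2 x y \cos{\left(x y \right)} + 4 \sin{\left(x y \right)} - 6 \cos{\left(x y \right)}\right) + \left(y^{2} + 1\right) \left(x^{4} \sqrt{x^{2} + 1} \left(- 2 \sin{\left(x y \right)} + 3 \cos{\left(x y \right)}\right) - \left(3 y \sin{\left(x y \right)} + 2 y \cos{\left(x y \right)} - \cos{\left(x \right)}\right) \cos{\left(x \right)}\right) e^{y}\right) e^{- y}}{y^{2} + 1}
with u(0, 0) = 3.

Substitute the ansatz u = A \sin{\left(x \right)} + B \sin{\left(x y \right)} + C \cos{\left(x y \right)} into the left-hand side.
Derivatives of the ansatz:
  u_yy = - B x^{2} \sin{\left(x y \right)} - C x^{2} \cos{\left(x y \right)}
  u_xxy = - B x y^{2} \cos{\left(x y \right)} - 2 B y \sin{\left(x y \right)} + C x y^{2} \sin{\left(x y \right)} - 2 C y \cos{\left(x y \right)}
  u_x = A \cos{\left(x \right)} + B y \cos{\left(x y \right)} - C y \sin{\left(x y \right)}
  u_yyyy = B x^{4} \sin{\left(x y \right)} + C x^{4} \cos{\left(x y \right)}
Term by term:
  1/(y**2 + 1)·u_yy = - \frac{B x^{2} \sin{\left(x y \right)}}{y^{2} + 1} - \frac{C x^{2} \cos{\left(x y \right)}}{y^{2} + 1}
  exp(-y)·u_xxy = - B x y^{2} e^{- y} \cos{\left(x y \right)} - 2 B y e^{- y} \sin{\left(x y \right)} + C x y^{2} e^{- y} \sin{\left(x y \right)} - 2 C y e^{- y} \cos{\left(x y \right)}
  cos(x)·u_x = A \cos^{2}{\left(x \right)} + B y \cos{\left(x \right)} \cos{\left(x y \right)} - C y \sin{\left(x y \right)} \cos{\left(x \right)}
  sqrt(x**2 + 1)·u_yyyy = B x^{4} \sqrt{x^{2} + 1} \sin{\left(x y \right)} + C x^{4} \sqrt{x^{2} + 1} \cos{\left(x y \right)}
So the left-hand side equals
  A \cos^{2}{\left(x \right)} + B x^{4} \sqrt{x^{2} + 1} \sin{\left(x y \right)} - \frac{B x^{2} \sin{\left(x y \right)}}{y^{2} + 1} - B x y^{2} e^{- y} \cos{\left(x y \right)} + B y \cos{\left(x \right)} \cos{\left(x y \right)} - 2 B y e^{- y} \sin{\left(x y \right)} + C x^{4} \sqrt{x^{2} + 1} \cos{\left(x y \right)} - \frac{C x^{2} \cos{\left(x y \right)}}{y^{2} + 1} + C x y^{2} e^{- y} \sin{\left(x y \right)} - C y \sin{\left(x y \right)} \cos{\left(x \right)} - 2 C y e^{- y} \cos{\left(x y \right)}
This must equal f(x, y) identically; expanded, f = - 2 x^{4} \sqrt{x^{2} + 1} \sin{\left(x y \right)} + 3 x^{4} \sqrt{x^{2} + 1} \cos{\left(x y \right)} + \frac{2 x^{2} \sin{\left(x y \right)}}{y^{2} + 1} - \frac{3 x^{2} \cos{\left(x y \right)}}{y^{2} + 1} + 3 x y^{2} e^{- y} \sin{\left(x y \right)} + 2 x y^{2} e^{- y} \cos{\left(x y \right)} - 3 y \sin{\left(x y \right)} \cos{\left(x \right)} - 2 y \cos{\left(x \right)} \cos{\left(x y \right)} + 4 y e^{- y} \sin{\left(x y \right)} - 6 y e^{- y} \cos{\left(x y \right)} + \cos^{2}{\left(x \right)}.
Matching coefficients of the independent functions:
  [\frac{x^{2} \sin{\left(x y \right)}}{y^{2} + 1}, x y^{2} e^{- y} \cos{\left(x y \right)}]:  - B = 2
  [\frac{x^{2} \cos{\left(x y \right)}}{y^{2} + 1}, y \sin{\left(x y \right)} \cos{\left(x \right)}]:  - C = -3
  [x^{4} \sqrt{x^{2} + 1} \sin{\left(x y \right)}, y \cos{\left(x \right)} \cos{\left(x y \right)}]:  B = -2
  [x^{4} \sqrt{x^{2} + 1} \cos{\left(x y \right)}, x y^{2} e^{- y} \sin{\left(x y \right)}]:  C = 3
  [y e^{- y} \sin{\left(x y \right)}]:  - 2 B = 4
  [y e^{- y} \cos{\left(x y \right)}]:  - 2 C = -6
  [\cos^{2}{\left(x \right)}]:  A = 1
Solving: A = 1, B = -2, C = 3.
Check against the point condition:
  u(0, 0) = 3  ⟹  C = 3  ✓
Hence u(x, y) = \sin{\left(x \right)} - 2 \sin{\left(x y \right)} + 3 \cos{\left(x y \right)}.

Answer: u(x, y) = \sin{\left(x \right)} - 2 \sin{\left(x y \right)} + 3 \cos{\left(x y \right)}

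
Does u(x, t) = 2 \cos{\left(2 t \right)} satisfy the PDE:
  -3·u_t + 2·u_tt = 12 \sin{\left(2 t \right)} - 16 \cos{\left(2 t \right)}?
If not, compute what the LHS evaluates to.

Answer: Yes

Derivation:
Evaluate each term of the left-hand side for u = 2 \cos{\left(2 t \right)}.
Derivatives:
  u_t = - 4 \sin{\left(2 t \right)}
  u_tt = - 8 \cos{\left(2 t \right)}
Terms:
  -3·u_t = 12 \sin{\left(2 t \right)}
  2·u_tt = - 16 \cos{\left(2 t \right)}
Sum: LHS = 12 \sin{\left(2 t \right)} - 16 \cos{\left(2 t \right)}
This is exactly the given right-hand side, so u is a solution.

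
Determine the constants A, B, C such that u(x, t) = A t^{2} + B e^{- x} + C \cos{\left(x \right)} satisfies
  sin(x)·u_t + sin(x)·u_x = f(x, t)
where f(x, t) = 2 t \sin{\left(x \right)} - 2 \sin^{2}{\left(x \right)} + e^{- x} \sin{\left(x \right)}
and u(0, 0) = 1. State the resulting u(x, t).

Answer: u(x, t) = t^{2} + 2 \cos{\left(x \right)} - e^{- x}

Derivation:
Substitute the ansatz u = A t^{2} + B e^{- x} + C \cos{\left(x \right)} into the left-hand side.
Derivatives of the ansatz:
  u_t = 2 A t
  u_x = - B e^{- x} - C \sin{\left(x \right)}
Term by term:
  sin(x)·u_t = 2 A t \sin{\left(x \right)}
  sin(x)·u_x = - B e^{- x} \sin{\left(x \right)} - C \sin^{2}{\left(x \right)}
So the left-hand side equals
  2 A t \sin{\left(x \right)} - B e^{- x} \sin{\left(x \right)} - C \sin^{2}{\left(x \right)}
This must equal f(x, t) = 2 t \sin{\left(x \right)} - 2 \sin^{2}{\left(x \right)} + e^{- x} \sin{\left(x \right)} identically.
Matching coefficients of the independent functions:
  [t \sin{\left(x \right)}]:  2 A = 2
  [e^{- x} \sin{\left(x \right)}]:  - B = 1
  [\sin^{2}{\left(x \right)}]:  - C = -2
Solving: A = 1, B = -1, C = 2.
Check against the point condition:
  u(0, 0) = 1  ⟹  B + C = 1  ✓
Hence u(x, t) = t^{2} + 2 \cos{\left(x \right)} - e^{- x}.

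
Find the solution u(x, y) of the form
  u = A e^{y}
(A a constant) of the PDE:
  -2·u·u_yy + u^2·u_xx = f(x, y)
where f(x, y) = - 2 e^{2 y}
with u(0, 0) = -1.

Answer: u(x, y) = - e^{y}

Derivation:
Substitute the ansatz u = A e^{y} into the left-hand side.
Derivatives of the ansatz:
  u_yy = A e^{y}
  u_xx = 0
Term by term:
  -2·u·u_yy = - 2 A^{2} e^{2 y}
  u^2·u_xx = 0
So the left-hand side equals
  - 2 A^{2} e^{2 y}
This must equal f(x, y) = - 2 e^{2 y} identically.
Matching coefficients of the independent functions:
  [e^{2 y}]:  - 2 A^{2} = -2
These equations allow (A) = (-1) or (1).
Impose the point condition(s):
  u(0, 0) = -1  ⟹  A = -1
Only A = -1 satisfies everything.
Hence u(x, y) = - e^{y}.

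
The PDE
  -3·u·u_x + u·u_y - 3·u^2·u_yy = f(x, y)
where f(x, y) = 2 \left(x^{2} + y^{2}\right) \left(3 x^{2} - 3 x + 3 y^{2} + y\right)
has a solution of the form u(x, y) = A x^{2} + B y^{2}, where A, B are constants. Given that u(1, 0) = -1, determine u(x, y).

Substitute the ansatz u = A x^{2} + B y^{2} into the left-hand side.
Derivatives of the ansatz:
  u_x = 2 A x
  u_y = 2 B y
  u_yy = 2 B
Term by term:
  -3·u·u_x = - 6 A^{2} x^{3} - 6 A B x y^{2}
  u·u_y = 2 A B x^{2} y + 2 B^{2} y^{3}
  -3·u^2·u_yy = - 6 A^{2} B x^{4} - 12 A B^{2} x^{2} y^{2} - 6 B^{3} y^{4}
So the left-hand side equals
  - 6 A^{2} B x^{4} - 6 A^{2} x^{3} - 12 A B^{2} x^{2} y^{2} + 2 A B x^{2} y - 6 A B x y^{2} - 6 B^{3} y^{4} + 2 B^{2} y^{3}
This must equal f(x, y) identically; expanded, f = 6 x^{4} - 6 x^{3} + 12 x^{2} y^{2} + 2 x^{2} y - 6 x y^{2} + 6 y^{4} + 2 y^{3}.
Matching coefficients of the independent functions:
  [x^{3}]:  - 6 A^{2} = -6
  [x^{4}]:  - 6 A^{2} B = 6
  [y^{3}]:  2 B^{2} = 2
  [y^{4}]:  - 6 B^{3} = 6
  [x y^{2}]:  - 6 A B = -6
  [x^{2} y]:  2 A B = 2
  [x^{2} y^{2}]:  - 12 A B^{2} = 12
Solving: A = -1, B = -1.
Check against the point condition:
  u(1, 0) = -1  ⟹  A = -1  ✓
Hence u(x, y) = - x^{2} - y^{2}.

Answer: u(x, y) = - x^{2} - y^{2}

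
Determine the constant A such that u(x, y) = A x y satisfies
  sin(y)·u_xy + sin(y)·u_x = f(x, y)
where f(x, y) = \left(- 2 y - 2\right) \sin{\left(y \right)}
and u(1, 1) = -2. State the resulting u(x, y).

Answer: u(x, y) = - 2 x y

Derivation:
Substitute the ansatz u = A x y into the left-hand side.
Derivatives of the ansatz:
  u_xy = A
  u_x = A y
Term by term:
  sin(y)·u_xy = A \sin{\left(y \right)}
  sin(y)·u_x = A y \sin{\left(y \right)}
So the left-hand side equals
  A y \sin{\left(y \right)} + A \sin{\left(y \right)}
This must equal f(x, y) identically; expanded, f = - 2 y \sin{\left(y \right)} - 2 \sin{\left(y \right)}.
Matching coefficients of the independent functions:
  [y \sin{\left(y \right)}, \sin{\left(y \right)}]:  A = -2
Solving: A = -2.
Check against the point condition:
  u(1, 1) = -2  ⟹  A = -2  ✓
Hence u(x, y) = - 2 x y.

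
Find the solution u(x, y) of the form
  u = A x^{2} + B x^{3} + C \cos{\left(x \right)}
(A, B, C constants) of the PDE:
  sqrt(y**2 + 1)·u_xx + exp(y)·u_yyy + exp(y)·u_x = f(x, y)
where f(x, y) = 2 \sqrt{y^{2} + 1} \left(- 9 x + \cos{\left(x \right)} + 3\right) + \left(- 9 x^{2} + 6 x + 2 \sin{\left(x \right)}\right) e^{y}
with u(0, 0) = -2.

Answer: u(x, y) = - 3 x^{3} + 3 x^{2} - 2 \cos{\left(x \right)}

Derivation:
Substitute the ansatz u = A x^{2} + B x^{3} + C \cos{\left(x \right)} into the left-hand side.
Derivatives of the ansatz:
  u_xx = 2 A + 6 B x - C \cos{\left(x \right)}
  u_yyy = 0
  u_x = 2 A x + 3 B x^{2} - C \sin{\left(x \right)}
Term by term:
  sqrt(y**2 + 1)·u_xx = 2 A \sqrt{y^{2} + 1} + 6 B x \sqrt{y^{2} + 1} - C \sqrt{y^{2} + 1} \cos{\left(x \right)}
  exp(y)·u_yyy = 0
  exp(y)·u_x = 2 A x e^{y} + 3 B x^{2} e^{y} - C e^{y} \sin{\left(x \right)}
So the left-hand side equals
  2 A x e^{y} + 2 A \sqrt{y^{2} + 1} + 3 B x^{2} e^{y} + 6 B x \sqrt{y^{2} + 1} - C \sqrt{y^{2} + 1} \cos{\left(x \right)} - C e^{y} \sin{\left(x \right)}
This must equal f(x, y) identically; expanded, f = - 9 x^{2} e^{y} - 18 x \sqrt{y^{2} + 1} + 6 x e^{y} + 2 \sqrt{y^{2} + 1} \cos{\left(x \right)} + 6 \sqrt{y^{2} + 1} + 2 e^{y} \sin{\left(x \right)}.
Matching coefficients of the independent functions:
  [x \sqrt{y^{2} + 1}]:  6 B = -18
  [x e^{y}, \sqrt{y^{2} + 1}]:  2 A = 6
  [x^{2} e^{y}]:  3 B = -9
  [\sqrt{y^{2} + 1} \cos{\left(x \right)}, e^{y} \sin{\left(x \right)}]:  - C = 2
Solving: A = 3, B = -3, C = -2.
Check against the point condition:
  u(0, 0) = -2  ⟹  C = -2  ✓
Hence u(x, y) = - 3 x^{3} + 3 x^{2} - 2 \cos{\left(x \right)}.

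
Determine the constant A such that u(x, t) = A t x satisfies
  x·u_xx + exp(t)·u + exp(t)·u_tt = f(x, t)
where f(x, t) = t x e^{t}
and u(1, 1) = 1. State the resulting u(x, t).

Substitute the ansatz u = A t x into the left-hand side.
Derivatives of the ansatz:
  u_xx = 0
  u_tt = 0
Term by term:
  x·u_xx = 0
  exp(t)·u = A t x e^{t}
  exp(t)·u_tt = 0
So the left-hand side equals
  A t x e^{t}
This must equal f(x, t) = t x e^{t} identically.
Matching coefficients of the independent functions:
  [t x e^{t}]:  A = 1
Solving: A = 1.
Check against the point condition:
  u(1, 1) = 1  ⟹  A = 1  ✓
Hence u(x, t) = t x.

Answer: u(x, t) = t x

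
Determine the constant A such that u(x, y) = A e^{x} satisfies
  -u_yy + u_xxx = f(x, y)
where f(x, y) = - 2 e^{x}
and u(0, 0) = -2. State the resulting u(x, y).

Substitute the ansatz u = A e^{x} into the left-hand side.
Derivatives of the ansatz:
  u_yy = 0
  u_xxx = A e^{x}
Term by term:
  -u_yy = 0
  u_xxx = A e^{x}
So the left-hand side equals
  A e^{x}
This must equal f(x, y) = - 2 e^{x} identically.
Matching coefficients of the independent functions:
  [e^{x}]:  A = -2
Solving: A = -2.
Check against the point condition:
  u(0, 0) = -2  ⟹  A = -2  ✓
Hence u(x, y) = - 2 e^{x}.

Answer: u(x, y) = - 2 e^{x}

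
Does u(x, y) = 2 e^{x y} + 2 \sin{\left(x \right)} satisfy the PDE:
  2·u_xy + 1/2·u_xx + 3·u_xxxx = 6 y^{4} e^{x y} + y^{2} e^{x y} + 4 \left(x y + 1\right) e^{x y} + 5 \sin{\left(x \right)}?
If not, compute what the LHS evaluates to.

Evaluate each term of the left-hand side for u = 2 e^{x y} + 2 \sin{\left(x \right)}.
Derivatives:
  u_xy = 2 x y e^{x y} + 2 e^{x y}
  u_xx = 2 y^{2} e^{x y} - 2 \sin{\left(x \right)}
  u_xxxx = 2 y^{4} e^{x y} + 2 \sin{\left(x \right)}
Terms:
  2·u_xy = 4 \left(x y + 1\right) e^{x y}
  1/2·u_xx = y^{2} e^{x y} - \sin{\left(x \right)}
  3·u_xxxx = 6 y^{4} e^{x y} + 6 \sin{\left(x \right)}
Sum: LHS = 6 y^{4} e^{x y} + y^{2} e^{x y} + 4 \left(x y + 1\right) e^{x y} + 5 \sin{\left(x \right)}
This is exactly the given right-hand side, so u is a solution.

Answer: Yes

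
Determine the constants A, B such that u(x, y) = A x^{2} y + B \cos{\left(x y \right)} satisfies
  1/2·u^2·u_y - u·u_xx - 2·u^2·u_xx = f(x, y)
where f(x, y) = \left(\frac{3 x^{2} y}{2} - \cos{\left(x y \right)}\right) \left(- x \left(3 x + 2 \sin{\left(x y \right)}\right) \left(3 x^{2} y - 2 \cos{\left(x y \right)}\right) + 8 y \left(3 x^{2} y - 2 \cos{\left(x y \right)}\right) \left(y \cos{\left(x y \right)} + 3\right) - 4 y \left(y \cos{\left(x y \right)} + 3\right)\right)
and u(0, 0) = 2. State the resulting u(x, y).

Answer: u(x, y) = - 3 x^{2} y + 2 \cos{\left(x y \right)}

Derivation:
Substitute the ansatz u = A x^{2} y + B \cos{\left(x y \right)} into the left-hand side.
Derivatives of the ansatz:
  u_y = A x^{2} - B x \sin{\left(x y \right)}
  u_xx = 2 A y - B y^{2} \cos{\left(x y \right)}
Term by term:
  1/2·u^2·u_y = \frac{A^{3} x^{6} y^{2}}{2} - \frac{A^{2} B x^{5} y^{2} \sin{\left(x y \right)}}{2} + A^{2} B x^{4} y \cos{\left(x y \right)} - A B^{2} x^{3} y \sin{\left(x y \right)} \cos{\left(x y \right)} + \frac{A B^{2} x^{2} \cos^{2}{\left(x y \right)}}{2} - \frac{B^{3} x \sin{\left(x y \right)} \cos^{2}{\left(x y \right)}}{2}
  -u·u_xx = - 2 A^{2} x^{2} y^{2} + A B x^{2} y^{3} \cos{\left(x y \right)} - 2 A B y \cos{\left(x y \right)} + B^{2} y^{2} \cos^{2}{\left(x y \right)}
  -2·u^2·u_xx = - 4 A^{3} x^{4} y^{3} + 2 A^{2} B x^{4} y^{4} \cos{\left(x y \right)} - 8 A^{2} B x^{2} y^{2} \cos{\left(x y \right)} + 4 A B^{2} x^{2} y^{3} \cos^{2}{\left(x y \right)} - 4 A B^{2} y \cos^{2}{\left(x y \right)} + 2 B^{3} y^{2} \cos^{3}{\left(x y \right)}
So the left-hand side equals
  \frac{A^{3} x^{6} y^{2}}{2} - 4 A^{3} x^{4} y^{3} - \frac{A^{2} B x^{5} y^{2} \sin{\left(x y \right)}}{2} + 2 A^{2} B x^{4} y^{4} \cos{\left(x y \right)} + A^{2} B x^{4} y \cos{\left(x y \right)} - 8 A^{2} B x^{2} y^{2} \cos{\left(x y \right)} - 2 A^{2} x^{2} y^{2} - A B^{2} x^{3} y \sin{\left(x y \right)} \cos{\left(x y \right)} + 4 A B^{2} x^{2} y^{3} \cos^{2}{\left(x y \right)} + \frac{A B^{2} x^{2} \cos^{2}{\left(x y \right)}}{2} - 4 A B^{2} y \cos^{2}{\left(x y \right)} + A B x^{2} y^{3} \cos{\left(x y \right)} - 2 A B y \cos{\left(x y \right)} - \frac{B^{3} x \sin{\left(x y \right)} \cos^{2}{\left(x y \right)}}{2} + 2 B^{3} y^{2} \cos^{3}{\left(x y \right)} + B^{2} y^{2} \cos^{2}{\left(x y \right)}
This must equal f(x, y) identically; expanded, f = - \frac{27 x^{6} y^{2}}{2} - 9 x^{5} y^{2} \sin{\left(x y \right)} + 36 x^{4} y^{4} \cos{\left(x y \right)} + 108 x^{4} y^{3} + 18 x^{4} y \cos{\left(x y \right)} + 12 x^{3} y \sin{\left(x y \right)} \cos{\left(x y \right)} - 48 x^{2} y^{3} \cos^{2}{\left(x y \right)} - 6 x^{2} y^{3} \cos{\left(x y \right)} - 144 x^{2} y^{2} \cos{\left(x y \right)} - 18 x^{2} y^{2} - 6 x^{2} \cos^{2}{\left(x y \right)} - 4 x \sin{\left(x y \right)} \cos^{2}{\left(x y \right)} + 16 y^{2} \cos^{3}{\left(x y \right)} + 4 y^{2} \cos^{2}{\left(x y \right)} + 48 y \cos^{2}{\left(x y \right)} + 12 y \cos{\left(x y \right)}.
Matching coefficients of the independent functions:
(each divided by its leading coefficient; functions giving the same equation are listed together)
  [x^{2} y^{2}]:  A^{2} - 9 = 0
  [x^{2} \cos^{2}{\left(x y \right)}, y \cos^{2}{\left(x y \right)}, x^{2} y^{3} \cos^{2}{\left(x y \right)}, …]:  A B^{2} + 12 = 0
  [x^{4} y^{3}, x^{6} y^{2}]:  A^{3} + 27 = 0
  [y \cos{\left(x y \right)}, x^{2} y^{3} \cos{\left(x y \right)}]:  A B + 6 = 0
  [y^{2} \cos^{2}{\left(x y \right)}]:  B^{2} - 4 = 0
  [y^{2} \cos^{3}{\left(x y \right)}, x \sin{\left(x y \right)} \cos^{2}{\left(x y \right)}]:  B^{3} - 8 = 0
  [x^{2} y^{2} \cos{\left(x y \right)}, x^{4} y \cos{\left(x y \right)}, x^{4} y^{4} \cos{\left(x y \right)}, …]:  A^{2} B - 18 = 0
Solving: A = -3, B = 2.
Check against the point condition:
  u(0, 0) = 2  ⟹  B = 2  ✓
Hence u(x, y) = - 3 x^{2} y + 2 \cos{\left(x y \right)}.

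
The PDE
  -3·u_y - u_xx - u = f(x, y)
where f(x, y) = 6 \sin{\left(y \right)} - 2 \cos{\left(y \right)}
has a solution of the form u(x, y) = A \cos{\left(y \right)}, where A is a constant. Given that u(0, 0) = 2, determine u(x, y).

Substitute the ansatz u = A \cos{\left(y \right)} into the left-hand side.
Derivatives of the ansatz:
  u_y = - A \sin{\left(y \right)}
  u_xx = 0
Term by term:
  -3·u_y = 3 A \sin{\left(y \right)}
  -u_xx = 0
  -u = - A \cos{\left(y \right)}
So the left-hand side equals
  3 A \sin{\left(y \right)} - A \cos{\left(y \right)}
This must equal f(x, y) = 6 \sin{\left(y \right)} - 2 \cos{\left(y \right)} identically.
Matching coefficients of the independent functions:
  [\sin{\left(y \right)}]:  3 A = 6
  [\cos{\left(y \right)}]:  - A = -2
Solving: A = 2.
Check against the point condition:
  u(0, 0) = 2  ⟹  A = 2  ✓
Hence u(x, y) = 2 \cos{\left(y \right)}.

Answer: u(x, y) = 2 \cos{\left(y \right)}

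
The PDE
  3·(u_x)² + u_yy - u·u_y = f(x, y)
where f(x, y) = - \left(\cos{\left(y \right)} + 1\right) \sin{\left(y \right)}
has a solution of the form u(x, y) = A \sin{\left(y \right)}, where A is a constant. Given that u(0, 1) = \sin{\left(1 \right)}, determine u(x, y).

Substitute the ansatz u = A \sin{\left(y \right)} into the left-hand side.
Derivatives of the ansatz:
  u_x = 0
  u_yy = - A \sin{\left(y \right)}
  u_y = A \cos{\left(y \right)}
Term by term:
  3·(u_x)² = 0
  u_yy = - A \sin{\left(y \right)}
  -u·u_y = - A^{2} \sin{\left(y \right)} \cos{\left(y \right)}
So the left-hand side equals
  - A^{2} \sin{\left(y \right)} \cos{\left(y \right)} - A \sin{\left(y \right)}
This must equal f(x, y) identically; expanded, f = - \sin{\left(y \right)} \cos{\left(y \right)} - \sin{\left(y \right)}.
Matching coefficients of the independent functions:
  [\sin{\left(y \right)} \cos{\left(y \right)}]:  - A^{2} = -1
  [\sin{\left(y \right)}]:  - A = -1
Solving: A = 1.
Check against the point condition:
  u(0, 1) = \sin{\left(1 \right)}  ⟹  A \sin{\left(1 \right)} = \sin{\left(1 \right)}  ✓
Hence u(x, y) = \sin{\left(y \right)}.

Answer: u(x, y) = \sin{\left(y \right)}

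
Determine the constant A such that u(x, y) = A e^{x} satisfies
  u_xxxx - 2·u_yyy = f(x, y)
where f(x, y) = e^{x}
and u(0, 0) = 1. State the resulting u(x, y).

Substitute the ansatz u = A e^{x} into the left-hand side.
Derivatives of the ansatz:
  u_xxxx = A e^{x}
  u_yyy = 0
Term by term:
  u_xxxx = A e^{x}
  -2·u_yyy = 0
So the left-hand side equals
  A e^{x}
This must equal f(x, y) = e^{x} identically.
Matching coefficients of the independent functions:
  [e^{x}]:  A = 1
Solving: A = 1.
Check against the point condition:
  u(0, 0) = 1  ⟹  A = 1  ✓
Hence u(x, y) = e^{x}.

Answer: u(x, y) = e^{x}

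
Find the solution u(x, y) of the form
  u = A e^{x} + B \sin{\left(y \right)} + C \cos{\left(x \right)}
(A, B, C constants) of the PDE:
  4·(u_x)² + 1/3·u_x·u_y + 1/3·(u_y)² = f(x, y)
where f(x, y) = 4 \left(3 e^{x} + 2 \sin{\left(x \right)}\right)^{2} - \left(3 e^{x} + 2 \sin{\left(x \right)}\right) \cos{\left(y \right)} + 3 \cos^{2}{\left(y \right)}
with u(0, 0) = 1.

Substitute the ansatz u = A e^{x} + B \sin{\left(y \right)} + C \cos{\left(x \right)} into the left-hand side.
Derivatives of the ansatz:
  u_x = A e^{x} - C \sin{\left(x \right)}
  u_y = B \cos{\left(y \right)}
Term by term:
  4·(u_x)² = 4 A^{2} e^{2 x} - 8 A C e^{x} \sin{\left(x \right)} + 4 C^{2} \sin^{2}{\left(x \right)}
  1/3·u_x·u_y = \frac{A B e^{x} \cos{\left(y \right)}}{3} - \frac{B C \sin{\left(x \right)} \cos{\left(y \right)}}{3}
  1/3·(u_y)² = \frac{B^{2} \cos^{2}{\left(y \right)}}{3}
So the left-hand side equals
  4 A^{2} e^{2 x} + \frac{A B e^{x} \cos{\left(y \right)}}{3} - 8 A C e^{x} \sin{\left(x \right)} + \frac{B^{2} \cos^{2}{\left(y \right)}}{3} - \frac{B C \sin{\left(x \right)} \cos{\left(y \right)}}{3} + 4 C^{2} \sin^{2}{\left(x \right)}
This must equal f(x, y) identically; expanded, f = 36 e^{2 x} + 48 e^{x} \sin{\left(x \right)} - 3 e^{x} \cos{\left(y \right)} + 16 \sin^{2}{\left(x \right)} - 2 \sin{\left(x \right)} \cos{\left(y \right)} + 3 \cos^{2}{\left(y \right)}.
Matching coefficients of the independent functions:
  [e^{x} \sin{\left(x \right)}]:  - 8 A C = 48
  [e^{x} \cos{\left(y \right)}]:  \frac{A B}{3} = -3
  [\sin{\left(x \right)} \cos{\left(y \right)}]:  - \frac{B C}{3} = -2
  [e^{2 x}]:  4 A^{2} = 36
  [\sin^{2}{\left(x \right)}]:  4 C^{2} = 16
  [\cos^{2}{\left(y \right)}]:  \frac{B^{2}}{3} = 3
These equations allow (A, B, C) = (-3, 3, 2) or (3, -3, -2).
Impose the point condition(s):
  u(0, 0) = 1  ⟹  A + C = 1
Only A = 3, B = -3, C = -2 satisfies everything.
Hence u(x, y) = 3 e^{x} - 3 \sin{\left(y \right)} - 2 \cos{\left(x \right)}.

Answer: u(x, y) = 3 e^{x} - 3 \sin{\left(y \right)} - 2 \cos{\left(x \right)}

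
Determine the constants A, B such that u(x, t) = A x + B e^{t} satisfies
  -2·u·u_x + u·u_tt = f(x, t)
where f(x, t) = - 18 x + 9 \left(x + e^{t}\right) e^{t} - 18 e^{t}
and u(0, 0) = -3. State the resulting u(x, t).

Substitute the ansatz u = A x + B e^{t} into the left-hand side.
Derivatives of the ansatz:
  u_x = A
  u_tt = B e^{t}
Term by term:
  -2·u·u_x = - 2 A^{2} x - 2 A B e^{t}
  u·u_tt = A B x e^{t} + B^{2} e^{2 t}
So the left-hand side equals
  - 2 A^{2} x + A B x e^{t} - 2 A B e^{t} + B^{2} e^{2 t}
This must equal f(x, t) identically; expanded, f = 9 x e^{t} - 18 x + 9 e^{2 t} - 18 e^{t}.
Matching coefficients of the independent functions:
  [x]:  - 2 A^{2} = -18
  [x e^{t}]:  A B = 9
  [e^{t}]:  - 2 A B = -18
  [e^{2 t}]:  B^{2} = 9
These equations allow (A, B) = (-3, -3) or (3, 3).
Impose the point condition(s):
  u(0, 0) = -3  ⟹  B = -3
Only A = -3, B = -3 satisfies everything.
Hence u(x, t) = - 3 x - 3 e^{t}.

Answer: u(x, t) = - 3 x - 3 e^{t}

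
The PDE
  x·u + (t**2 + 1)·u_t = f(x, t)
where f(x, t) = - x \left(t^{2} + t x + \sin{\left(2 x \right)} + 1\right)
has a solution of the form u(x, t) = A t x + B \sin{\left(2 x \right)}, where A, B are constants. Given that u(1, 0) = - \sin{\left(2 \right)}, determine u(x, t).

Answer: u(x, t) = - t x - \sin{\left(2 x \right)}

Derivation:
Substitute the ansatz u = A t x + B \sin{\left(2 x \right)} into the left-hand side.
Derivatives of the ansatz:
  u_t = A x
Term by term:
  x·u = A t x^{2} + B x \sin{\left(2 x \right)}
  (t**2 + 1)·u_t = A t^{2} x + A x
So the left-hand side equals
  A t^{2} x + A t x^{2} + A x + B x \sin{\left(2 x \right)}
This must equal f(x, t) identically; expanded, f = - t^{2} x - t x^{2} - x \sin{\left(2 x \right)} - x.
Matching coefficients of the independent functions:
  [x, t x^{2}, t^{2} x]:  A = -1
  [x \sin{\left(2 x \right)}]:  B = -1
Solving: A = -1, B = -1.
Check against the point condition:
  u(1, 0) = - \sin{\left(2 \right)}  ⟹  B \sin{\left(2 \right)} = - \sin{\left(2 \right)}  ✓
Hence u(x, t) = - t x - \sin{\left(2 x \right)}.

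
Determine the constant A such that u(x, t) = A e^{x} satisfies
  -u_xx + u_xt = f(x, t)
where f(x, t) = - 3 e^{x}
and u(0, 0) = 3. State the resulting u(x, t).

Substitute the ansatz u = A e^{x} into the left-hand side.
Derivatives of the ansatz:
  u_xx = A e^{x}
  u_xt = 0
Term by term:
  -u_xx = - A e^{x}
  u_xt = 0
So the left-hand side equals
  - A e^{x}
This must equal f(x, t) = - 3 e^{x} identically.
Matching coefficients of the independent functions:
  [e^{x}]:  - A = -3
Solving: A = 3.
Check against the point condition:
  u(0, 0) = 3  ⟹  A = 3  ✓
Hence u(x, t) = 3 e^{x}.

Answer: u(x, t) = 3 e^{x}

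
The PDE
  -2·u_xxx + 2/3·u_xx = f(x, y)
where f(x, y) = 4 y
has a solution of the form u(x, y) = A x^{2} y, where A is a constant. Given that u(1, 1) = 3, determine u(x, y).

Answer: u(x, y) = 3 x^{2} y

Derivation:
Substitute the ansatz u = A x^{2} y into the left-hand side.
Derivatives of the ansatz:
  u_xxx = 0
  u_xx = 2 A y
Term by term:
  -2·u_xxx = 0
  2/3·u_xx = \frac{4 A y}{3}
So the left-hand side equals
  \frac{4 A y}{3}
This must equal f(x, y) = 4 y identically.
Matching coefficients of the independent functions:
  [y]:  \frac{4 A}{3} = 4
Solving: A = 3.
Check against the point condition:
  u(1, 1) = 3  ⟹  A = 3  ✓
Hence u(x, y) = 3 x^{2} y.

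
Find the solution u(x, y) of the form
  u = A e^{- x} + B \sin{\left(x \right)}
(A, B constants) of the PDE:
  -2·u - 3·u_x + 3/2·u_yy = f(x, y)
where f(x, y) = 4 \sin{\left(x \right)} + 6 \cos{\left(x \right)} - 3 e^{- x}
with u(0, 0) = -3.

Substitute the ansatz u = A e^{- x} + B \sin{\left(x \right)} into the left-hand side.
Derivatives of the ansatz:
  u_x = - A e^{- x} + B \cos{\left(x \right)}
  u_yy = 0
Term by term:
  -2·u = - 2 A e^{- x} - 2 B \sin{\left(x \right)}
  -3·u_x = 3 A e^{- x} - 3 B \cos{\left(x \right)}
  3/2·u_yy = 0
So the left-hand side equals
  A e^{- x} - 2 B \sin{\left(x \right)} - 3 B \cos{\left(x \right)}
This must equal f(x, y) = 4 \sin{\left(x \right)} + 6 \cos{\left(x \right)} - 3 e^{- x} identically.
Matching coefficients of the independent functions:
  [e^{- x}]:  A = -3
  [\sin{\left(x \right)}]:  - 2 B = 4
  [\cos{\left(x \right)}]:  - 3 B = 6
Solving: A = -3, B = -2.
Check against the point condition:
  u(0, 0) = -3  ⟹  A = -3  ✓
Hence u(x, y) = - 2 \sin{\left(x \right)} - 3 e^{- x}.

Answer: u(x, y) = - 2 \sin{\left(x \right)} - 3 e^{- x}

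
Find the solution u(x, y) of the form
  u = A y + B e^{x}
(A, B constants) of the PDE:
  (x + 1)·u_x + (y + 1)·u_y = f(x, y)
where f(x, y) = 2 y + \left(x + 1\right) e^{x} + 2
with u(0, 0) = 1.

Substitute the ansatz u = A y + B e^{x} into the left-hand side.
Derivatives of the ansatz:
  u_x = B e^{x}
  u_y = A
Term by term:
  (x + 1)·u_x = B x e^{x} + B e^{x}
  (y + 1)·u_y = A y + A
So the left-hand side equals
  A y + A + B x e^{x} + B e^{x}
This must equal f(x, y) identically; expanded, f = x e^{x} + 2 y + e^{x} + 2.
Matching coefficients of the independent functions:
  [constant term, y]:  A = 2
  [x e^{x}, e^{x}]:  B = 1
Solving: A = 2, B = 1.
Check against the point condition:
  u(0, 0) = 1  ⟹  B = 1  ✓
Hence u(x, y) = 2 y + e^{x}.

Answer: u(x, y) = 2 y + e^{x}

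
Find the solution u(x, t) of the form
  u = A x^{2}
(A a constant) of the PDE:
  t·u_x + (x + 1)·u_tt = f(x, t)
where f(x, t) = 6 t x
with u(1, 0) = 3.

Answer: u(x, t) = 3 x^{2}

Derivation:
Substitute the ansatz u = A x^{2} into the left-hand side.
Derivatives of the ansatz:
  u_x = 2 A x
  u_tt = 0
Term by term:
  t·u_x = 2 A t x
  (x + 1)·u_tt = 0
So the left-hand side equals
  2 A t x
This must equal f(x, t) = 6 t x identically.
Matching coefficients of the independent functions:
  [t x]:  2 A = 6
Solving: A = 3.
Check against the point condition:
  u(1, 0) = 3  ⟹  A = 3  ✓
Hence u(x, t) = 3 x^{2}.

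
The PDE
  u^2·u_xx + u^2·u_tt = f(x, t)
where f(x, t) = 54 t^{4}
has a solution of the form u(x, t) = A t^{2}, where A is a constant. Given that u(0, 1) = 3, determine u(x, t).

Substitute the ansatz u = A t^{2} into the left-hand side.
Derivatives of the ansatz:
  u_xx = 0
  u_tt = 2 A
Term by term:
  u^2·u_xx = 0
  u^2·u_tt = 2 A^{3} t^{4}
So the left-hand side equals
  2 A^{3} t^{4}
This must equal f(x, t) = 54 t^{4} identically.
Matching coefficients of the independent functions:
  [t^{4}]:  2 A^{3} = 54
Solving: A = 3.
Check against the point condition:
  u(0, 1) = 3  ⟹  A = 3  ✓
Hence u(x, t) = 3 t^{2}.

Answer: u(x, t) = 3 t^{2}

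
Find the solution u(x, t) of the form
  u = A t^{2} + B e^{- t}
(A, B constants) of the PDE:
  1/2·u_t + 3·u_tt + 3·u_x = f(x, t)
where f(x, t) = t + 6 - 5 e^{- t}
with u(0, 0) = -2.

Substitute the ansatz u = A t^{2} + B e^{- t} into the left-hand side.
Derivatives of the ansatz:
  u_t = 2 A t - B e^{- t}
  u_tt = 2 A + B e^{- t}
  u_x = 0
Term by term:
  1/2·u_t = A t - \frac{B e^{- t}}{2}
  3·u_tt = 6 A + 3 B e^{- t}
  3·u_x = 0
So the left-hand side equals
  A t + 6 A + \frac{5 B e^{- t}}{2}
This must equal f(x, t) = t + 6 - 5 e^{- t} identically.
Matching coefficients of the independent functions:
  [constant term]:  6 A = 6
  [t]:  A = 1
  [e^{- t}]:  \frac{5 B}{2} = -5
Solving: A = 1, B = -2.
Check against the point condition:
  u(0, 0) = -2  ⟹  B = -2  ✓
Hence u(x, t) = t^{2} - 2 e^{- t}.

Answer: u(x, t) = t^{2} - 2 e^{- t}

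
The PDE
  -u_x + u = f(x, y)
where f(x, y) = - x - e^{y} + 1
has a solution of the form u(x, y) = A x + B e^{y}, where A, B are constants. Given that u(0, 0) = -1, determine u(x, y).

Substitute the ansatz u = A x + B e^{y} into the left-hand side.
Derivatives of the ansatz:
  u_x = A
Term by term:
  -u_x = - A
  u = A x + B e^{y}
So the left-hand side equals
  A x - A + B e^{y}
This must equal f(x, y) = - x - e^{y} + 1 identically.
Matching coefficients of the independent functions:
  [constant term]:  - A = 1
  [x]:  A = -1
  [e^{y}]:  B = -1
Solving: A = -1, B = -1.
Check against the point condition:
  u(0, 0) = -1  ⟹  B = -1  ✓
Hence u(x, y) = - x - e^{y}.

Answer: u(x, y) = - x - e^{y}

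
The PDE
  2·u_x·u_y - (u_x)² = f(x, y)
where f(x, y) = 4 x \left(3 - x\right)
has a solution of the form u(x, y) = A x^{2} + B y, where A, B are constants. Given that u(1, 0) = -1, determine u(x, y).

Answer: u(x, y) = - x^{2} - 3 y

Derivation:
Substitute the ansatz u = A x^{2} + B y into the left-hand side.
Derivatives of the ansatz:
  u_x = 2 A x
  u_y = B
Term by term:
  2·u_x·u_y = 4 A B x
  -(u_x)² = - 4 A^{2} x^{2}
So the left-hand side equals
  - 4 A^{2} x^{2} + 4 A B x
This must equal f(x, y) identically; expanded, f = - 4 x^{2} + 12 x.
Matching coefficients of the independent functions:
  [x]:  4 A B = 12
  [x^{2}]:  - 4 A^{2} = -4
These equations allow (A, B) = (-1, -3) or (1, 3).
Impose the point condition(s):
  u(1, 0) = -1  ⟹  A = -1
Only A = -1, B = -3 satisfies everything.
Hence u(x, y) = - x^{2} - 3 y.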